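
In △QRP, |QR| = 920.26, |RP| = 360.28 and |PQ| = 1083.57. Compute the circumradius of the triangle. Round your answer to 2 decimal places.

By the law of cosines, cos Q = (|PQ|² + |QR|² − |RP|²) / (2·|PQ|·|QR|) ≈ 0.94829, so ∠Q ≈ 0.323 rad.
Circumradius = |RP|/(2 sin Q) ≈ 567.53.

567.53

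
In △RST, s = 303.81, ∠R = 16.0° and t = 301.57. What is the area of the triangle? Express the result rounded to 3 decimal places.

Area = ½·s·t·sin R ≈ 12627.

area ≈ 12626.945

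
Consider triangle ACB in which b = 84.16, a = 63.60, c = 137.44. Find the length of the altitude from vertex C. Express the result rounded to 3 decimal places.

26.821

Semiperimeter s = (63.6 + 137.44 + 84.16)/2 = 142.6.
Heron's formula: area = √(142.6·79·5.16·58.44) ≈ 1843.1.
The altitude from C has length 2·area/c ≈ 26.821.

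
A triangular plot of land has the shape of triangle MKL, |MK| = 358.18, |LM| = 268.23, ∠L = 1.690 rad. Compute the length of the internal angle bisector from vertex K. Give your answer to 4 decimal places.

Law of sines: sin K = |LM|·sin L/|MK| ≈ 0.74356.
Since |MK| ≥ |LM|, only the acute value applies: ∠K ≈ 0.838 rad.
Then ∠M = π − ∠L − ∠K ≈ 0.613 rad.
Law of sines gives |KL| = |MK|·sin M/sin L ≈ 207.61.
The bisector from K has length 2·|MK|·|KL|·cos(∠K/2)/(|MK|+|KL|) ≈ 240.1.

t_K ≈ 240.0999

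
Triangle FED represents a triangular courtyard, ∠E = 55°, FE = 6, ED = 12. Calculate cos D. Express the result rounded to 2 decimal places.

cos D ≈ 0.87

By the law of cosines, DF² = FE² + ED² − 2·FE·ED·cos E = 97.405, so DF ≈ 9.8694.
Law of cosines again: cos D = (ED² + DF² − FE²)/(2·ED·DF) ≈ 0.86718, so ∠D ≈ 29.87°.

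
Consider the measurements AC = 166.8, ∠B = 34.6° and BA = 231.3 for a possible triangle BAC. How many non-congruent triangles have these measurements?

2

BA·sin B = 231.3·sin(34.6°) ≈ 131.3.
Since BA sin B < AC < BA (131.3 < 166.8 < 231.3), two triangles exist.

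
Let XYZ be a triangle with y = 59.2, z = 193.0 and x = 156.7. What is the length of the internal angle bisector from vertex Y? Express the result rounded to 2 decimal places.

By the law of cosines, cos Y = (z² + x² − y²) / (2·z·x) ≈ 0.96384, so ∠Y ≈ 0.2697 rad.
The bisector from Y has length 2·z·x·cos(∠Y/2)/(z+x) ≈ 171.4.

t_Y ≈ 171.40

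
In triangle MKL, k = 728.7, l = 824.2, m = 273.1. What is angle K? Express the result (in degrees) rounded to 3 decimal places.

∠K ≈ 60.323°

By the law of cosines, cos K = (l² + m² − k²) / (2·l·m) ≈ 0.49511, so ∠K ≈ 60.32°.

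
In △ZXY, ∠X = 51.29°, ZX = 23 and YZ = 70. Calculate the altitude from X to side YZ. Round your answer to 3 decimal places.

h_X ≈ 21.035

Law of sines: sin Y = ZX·sin X/YZ ≈ 0.25639.
Since YZ ≥ ZX, only the acute value applies: ∠Y ≈ 14.86°.
Then ∠Z = 180° − ∠X − ∠Y ≈ 113.85°.
Law of sines gives XY = YZ·sin Z/sin X ≈ 82.044.
Area = ½·YZ·ZX·sin Z ≈ 736.24.
The altitude from X has length 2·area/YZ ≈ 21.035.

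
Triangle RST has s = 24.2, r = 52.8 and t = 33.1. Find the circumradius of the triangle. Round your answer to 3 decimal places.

36.509

By the law of cosines, cos R = (s² + t² − r²) / (2·s·t) ≈ -0.69074, so ∠R ≈ 133.69°.
Circumradius = r/(2 sin R) ≈ 36.509.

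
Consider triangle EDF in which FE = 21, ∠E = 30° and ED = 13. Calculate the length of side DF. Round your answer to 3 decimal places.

By the law of cosines, DF² = FE² + ED² − 2·FE·ED·cos E = 137.15, so DF ≈ 11.711.

11.711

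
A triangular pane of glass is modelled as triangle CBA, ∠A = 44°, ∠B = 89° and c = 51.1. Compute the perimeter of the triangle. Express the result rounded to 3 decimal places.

The third angle is ∠C = 180° − ∠B − ∠A = 47.00°.
Law of sines: b = c·sin B/sin C ≈ 69.86.
Law of sines: a = c·sin A/sin C ≈ 48.536.
Semiperimeter s = (51.1+69.86+48.536)/2 = 84.748.
Perimeter = 51.1 + 69.86 + 48.536 = 169.5.

169.496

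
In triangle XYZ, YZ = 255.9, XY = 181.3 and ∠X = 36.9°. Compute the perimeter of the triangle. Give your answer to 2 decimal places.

Law of sines: sin Z = XY·sin X/YZ ≈ 0.42539.
Since YZ ≥ XY, only the acute value applies: ∠Z ≈ 25.18°.
Then ∠Y = 180° − ∠X − ∠Z ≈ 117.92°.
Law of sines gives ZX = YZ·sin Y/sin X ≈ 376.58.
Semiperimeter s = (255.9+376.58+181.3)/2 = 406.89.
Perimeter = 255.9 + 376.58 + 181.3 = 813.78.

perimeter ≈ 813.78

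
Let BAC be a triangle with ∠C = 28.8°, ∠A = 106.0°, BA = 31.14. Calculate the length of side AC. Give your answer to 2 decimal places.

The third angle is ∠B = 180° − ∠A − ∠C = 45.20°.
Law of sines: AC = BA·sin B/sin C ≈ 45.866.

45.87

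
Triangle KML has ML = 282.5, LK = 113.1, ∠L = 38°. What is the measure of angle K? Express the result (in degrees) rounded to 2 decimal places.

122.20

By the law of cosines, KM² = ML² + LK² − 2·ML·LK·cos L = 42243, so KM ≈ 205.53.
Law of cosines again: cos K = (LK² + KM² − ML²)/(2·LK·KM) ≈ -0.53283, so ∠K ≈ 122.20°.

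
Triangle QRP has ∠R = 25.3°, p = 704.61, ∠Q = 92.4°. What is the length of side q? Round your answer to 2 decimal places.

The third angle is ∠P = 180° − ∠Q − ∠R = 62.30°.
Law of sines: q = p·sin Q/sin P ≈ 795.12.

795.12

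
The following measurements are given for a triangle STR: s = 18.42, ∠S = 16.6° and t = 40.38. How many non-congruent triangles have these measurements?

2

t·sin S = 40.38·sin(16.6°) ≈ 11.54.
Since t sin S < s < t (11.54 < 18.42 < 40.38), two triangles exist.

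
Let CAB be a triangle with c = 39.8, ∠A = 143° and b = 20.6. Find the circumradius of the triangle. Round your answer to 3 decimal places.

By the law of cosines, a² = b² + c² − 2·b·c·cos A = 3318, so a ≈ 57.602.
Area = ½·b·c·sin A ≈ 246.71.
Circumradius = a/(2 sin A) ≈ 47.857.

R ≈ 47.857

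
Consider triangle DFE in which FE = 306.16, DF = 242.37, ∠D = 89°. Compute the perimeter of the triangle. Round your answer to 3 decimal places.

Law of sines: sin E = DF·sin D/FE ≈ 0.79152.
Since FE ≥ DF, only the acute value applies: ∠E ≈ 52.33°.
Then ∠F = 180° − ∠D − ∠E ≈ 38.67°.
Law of sines gives ED = FE·sin F/sin D ≈ 191.34.
Semiperimeter s = (306.16+191.34+242.37)/2 = 369.93.
Perimeter = 306.16 + 191.34 + 242.37 = 739.87.

perimeter ≈ 739.866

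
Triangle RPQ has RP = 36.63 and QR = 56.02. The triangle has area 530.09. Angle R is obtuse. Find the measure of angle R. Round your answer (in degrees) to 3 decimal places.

∠R ≈ 148.892°

From area = ½·QR·RP·sin R, we get sin R = 2·area/(QR·RP) ≈ 0.51665.
Taking the obtuse solution, ∠R ≈ 148.89°.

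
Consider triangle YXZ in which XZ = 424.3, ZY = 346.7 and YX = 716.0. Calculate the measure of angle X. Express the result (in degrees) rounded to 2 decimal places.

By the law of cosines, cos X = (YX² + XZ² − ZY²) / (2·YX·XZ) ≈ 0.94221, so ∠X ≈ 19.57°.

19.57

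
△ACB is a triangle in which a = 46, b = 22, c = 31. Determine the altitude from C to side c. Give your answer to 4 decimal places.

h_C ≈ 19.1539

Semiperimeter s = (46 + 31 + 22)/2 = 49.5.
Heron's formula: area = √(49.5·3.5·18.5·27.5) ≈ 296.89.
The altitude from C has length 2·area/c ≈ 19.154.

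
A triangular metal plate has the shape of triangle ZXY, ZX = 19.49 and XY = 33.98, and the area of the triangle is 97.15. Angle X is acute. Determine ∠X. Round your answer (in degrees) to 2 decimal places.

∠X ≈ 17.06°

From area = ½·ZX·XY·sin X, we get sin X = 2·area/(ZX·XY) ≈ 0.29338.
Taking the acute solution, ∠X ≈ 17.06°.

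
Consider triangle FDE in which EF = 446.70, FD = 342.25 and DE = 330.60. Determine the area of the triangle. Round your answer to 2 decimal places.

Semiperimeter s = (330.6 + 446.7 + 342.25)/2 = 559.77.
Heron's formula: area = √(559.77·229.17·113.07·217.52) ≈ 56173.

area ≈ 56173.08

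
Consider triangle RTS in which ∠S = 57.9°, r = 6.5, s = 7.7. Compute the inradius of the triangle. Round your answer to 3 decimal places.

2.112

Law of sines: sin R = r·sin S/s ≈ 0.71510.
Since s ≥ r, only the acute value applies: ∠R ≈ 45.65°.
Then ∠T = 180° − ∠S − ∠R ≈ 76.45°.
Law of sines gives t = s·sin T/sin S ≈ 8.8365.
Area = ½·s·r·sin T ≈ 24.328.
Semiperimeter p = (6.5+8.8365+7.7)/2 = 11.518.
Inradius = area/p = 24.328/11.518 ≈ 2.1121.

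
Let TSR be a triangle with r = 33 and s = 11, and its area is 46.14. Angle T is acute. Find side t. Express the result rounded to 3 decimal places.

From area = ½·s·r·sin T, we get sin T = 2·area/(s·r) ≈ 0.25421.
Taking the acute solution, ∠T ≈ 14.73°.
Law of cosines then gives t ≈ 22.536.

22.536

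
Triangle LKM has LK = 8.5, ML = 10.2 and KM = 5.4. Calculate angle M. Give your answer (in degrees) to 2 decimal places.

By the law of cosines, cos M = (KM² + ML² − LK²) / (2·KM·ML) ≈ 0.55329, so ∠M ≈ 56.41°.

56.41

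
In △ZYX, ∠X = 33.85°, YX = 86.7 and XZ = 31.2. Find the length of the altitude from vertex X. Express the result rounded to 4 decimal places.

By the law of cosines, ZY² = YX² + XZ² − 2·YX·XZ·cos X = 3997.3, so ZY ≈ 63.224.
Area = ½·YX·XZ·sin X ≈ 753.38.
The altitude from X has length 2·area/ZY ≈ 23.832.

h_X ≈ 23.8322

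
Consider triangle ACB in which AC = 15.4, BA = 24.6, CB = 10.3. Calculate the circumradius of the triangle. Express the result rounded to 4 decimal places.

By the law of cosines, cos A = (BA² + AC² − CB²) / (2·BA·AC) ≈ 0.97169, so ∠A ≈ 13.67°.
Circumradius = CB/(2 sin A) ≈ 21.798.

R ≈ 21.7980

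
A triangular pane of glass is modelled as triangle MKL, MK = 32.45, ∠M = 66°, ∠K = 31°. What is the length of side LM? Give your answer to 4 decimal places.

16.8385

The third angle is ∠L = 180° − ∠M − ∠K = 83.00°.
Law of sines: LM = MK·sin K/sin L ≈ 16.838.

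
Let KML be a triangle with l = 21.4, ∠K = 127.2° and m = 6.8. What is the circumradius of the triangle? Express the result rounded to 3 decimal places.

By the law of cosines, k² = m² + l² − 2·m·l·cos K = 680.16, so k ≈ 26.08.
Area = ½·m·l·sin K ≈ 57.956.
Circumradius = k/(2 sin K) ≈ 16.371.

16.371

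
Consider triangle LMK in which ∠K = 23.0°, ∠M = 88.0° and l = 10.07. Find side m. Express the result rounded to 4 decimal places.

10.7799

The third angle is ∠L = 180° − ∠M − ∠K = 69.00°.
Law of sines: m = l·sin M/sin L ≈ 10.78.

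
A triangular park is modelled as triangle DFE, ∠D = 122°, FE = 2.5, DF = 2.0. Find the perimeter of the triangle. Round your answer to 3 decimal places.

Law of sines: sin E = DF·sin D/FE ≈ 0.67844.
Since FE ≥ DF, only the acute value applies: ∠E ≈ 42.72°.
Then ∠F = 180° − ∠D − ∠E ≈ 15.28°.
Law of sines gives ED = FE·sin F/sin D ≈ 0.7768.
Semiperimeter s = (2.5+0.7768+2)/2 = 2.6384.
Perimeter = 2.5 + 0.7768 + 2 = 5.2768.

5.277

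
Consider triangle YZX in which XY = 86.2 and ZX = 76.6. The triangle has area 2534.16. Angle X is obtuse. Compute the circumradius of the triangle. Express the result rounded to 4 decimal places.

96.0934

From area = ½·ZX·XY·sin X, we get sin X = 2·area/(ZX·XY) ≈ 0.76759.
Taking the obtuse solution, ∠X ≈ 129.86°.
Law of cosines then gives YZ ≈ 147.52.
Circumradius = YZ/(2 sin X) ≈ 96.093.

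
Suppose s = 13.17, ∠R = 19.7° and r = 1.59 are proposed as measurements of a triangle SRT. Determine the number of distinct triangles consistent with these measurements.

s·sin R = 13.17·sin(19.7°) ≈ 4.44.
Since r = 1.59 < 4.44 = s sin R, no triangle exists.

0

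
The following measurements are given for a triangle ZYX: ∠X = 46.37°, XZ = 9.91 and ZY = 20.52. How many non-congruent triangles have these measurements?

1

XZ·sin X = 9.91·sin(46.37°) ≈ 7.173.
Since ZY ≥ XZ, exactly one triangle exists.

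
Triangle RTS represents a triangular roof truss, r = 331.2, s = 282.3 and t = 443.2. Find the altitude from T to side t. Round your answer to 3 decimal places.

Semiperimeter p = (331.2 + 443.2 + 282.3)/2 = 528.35.
Heron's formula: area = √(528.35·197.15·85.15·246.05) ≈ 46716.
The altitude from T has length 2·area/t ≈ 210.81.

h_T ≈ 210.811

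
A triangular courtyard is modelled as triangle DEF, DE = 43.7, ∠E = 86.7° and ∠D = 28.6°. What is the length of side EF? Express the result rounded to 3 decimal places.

The third angle is ∠F = 180° − ∠D − ∠E = 64.70°.
Law of sines: EF = DE·sin D/sin F ≈ 23.138.

23.138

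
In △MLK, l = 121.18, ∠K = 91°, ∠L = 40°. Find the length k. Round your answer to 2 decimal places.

The third angle is ∠M = 180° − ∠L − ∠K = 49.00°.
Law of sines: k = l·sin K/sin L ≈ 188.49.

188.49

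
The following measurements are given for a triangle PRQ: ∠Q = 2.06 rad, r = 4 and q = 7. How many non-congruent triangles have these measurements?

1

r·sin Q = 4·sin(2.06 rad) ≈ 3.531.
Since ∠Q is not acute, a triangle exists only if q > r; here q > r, so there is exactly one triangle.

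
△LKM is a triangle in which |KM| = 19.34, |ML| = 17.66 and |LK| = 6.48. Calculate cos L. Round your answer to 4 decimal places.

By the law of cosines, cos L = (|ML|² + |LK|² − |KM|²) / (2·|ML|·|LK|) ≈ -0.08813, so ∠L ≈ 1.659 rad.

cos L ≈ -0.0881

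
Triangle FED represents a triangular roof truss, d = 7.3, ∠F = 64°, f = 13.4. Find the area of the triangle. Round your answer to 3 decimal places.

Law of sines: sin D = d·sin F/f ≈ 0.48964.
Since f ≥ d, only the acute value applies: ∠D ≈ 29.32°.
Then ∠E = 180° − ∠F − ∠D ≈ 86.68°.
Law of sines gives e = f·sin E/sin F ≈ 14.884.
Area = ½·f·d·sin E ≈ 48.828.

area ≈ 48.828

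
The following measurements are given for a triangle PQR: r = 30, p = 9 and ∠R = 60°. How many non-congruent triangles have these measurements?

1

p·sin R = 9·sin(60°) ≈ 7.794.
Since r ≥ p, exactly one triangle exists.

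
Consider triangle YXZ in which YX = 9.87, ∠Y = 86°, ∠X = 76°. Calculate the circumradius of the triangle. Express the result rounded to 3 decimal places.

The third angle is ∠Z = 180° − ∠Y − ∠X = 18.00°.
Law of sines: XZ = YX·sin Y/sin Z ≈ 31.862.
Law of sines: ZY = YX·sin X/sin Z ≈ 30.991.
Circumradius = YX/(2 sin Z) ≈ 15.97.

15.970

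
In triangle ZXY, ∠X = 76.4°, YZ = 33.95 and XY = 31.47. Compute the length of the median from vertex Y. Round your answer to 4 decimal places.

30.8065

Law of sines: sin Z = XY·sin X/YZ ≈ 0.90096.
Since YZ ≥ XY, only the acute value applies: ∠Z ≈ 64.28°.
Then ∠Y = 180° − ∠X − ∠Z ≈ 39.32°.
Law of sines gives ZX = YZ·sin Y/sin X ≈ 22.131.
Median from Y: ½√(2·XY² + 2·YZ² − ZX²) ≈ 30.806.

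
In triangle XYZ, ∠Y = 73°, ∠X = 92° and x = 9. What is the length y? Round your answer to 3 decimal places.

The third angle is ∠Z = 180° − ∠X − ∠Y = 15.00°.
Law of sines: y = x·sin Y/sin X ≈ 8.612.

8.612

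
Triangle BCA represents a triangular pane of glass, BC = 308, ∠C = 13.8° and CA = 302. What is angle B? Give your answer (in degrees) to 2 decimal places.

78.45

By the law of cosines, AB² = BC² + CA² − 2·BC·CA·cos C = 5405.9, so AB ≈ 73.525.
Law of cosines again: cos B = (AB² + BC² − CA²)/(2·AB·BC) ≈ 0.20017, so ∠B ≈ 78.45°.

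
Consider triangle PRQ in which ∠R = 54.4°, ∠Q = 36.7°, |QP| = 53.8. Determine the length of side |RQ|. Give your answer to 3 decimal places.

The third angle is ∠P = 180° − ∠R − ∠Q = 88.90°.
Law of sines: |RQ| = |QP|·sin P/sin R ≈ 66.154.

66.154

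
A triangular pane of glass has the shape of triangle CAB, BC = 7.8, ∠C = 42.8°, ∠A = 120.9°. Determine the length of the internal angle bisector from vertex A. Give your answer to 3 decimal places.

The third angle is ∠B = 180° − ∠C − ∠A = 16.30°.
Law of sines: AB = BC·sin C/sin A ≈ 6.1763.
Law of sines: CA = BC·sin B/sin A ≈ 2.5513.
The bisector from A has length 2·CA·AB·cos(∠A/2)/(CA+AB) ≈ 1.7809.

t_A ≈ 1.781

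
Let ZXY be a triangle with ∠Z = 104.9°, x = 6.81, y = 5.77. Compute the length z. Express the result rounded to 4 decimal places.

9.9938

By the law of cosines, z² = x² + y² − 2·x·y·cos Z = 99.876, so z ≈ 9.9938.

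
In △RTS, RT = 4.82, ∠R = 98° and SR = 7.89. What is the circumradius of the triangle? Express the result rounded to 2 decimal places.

4.95

By the law of cosines, TS² = SR² + RT² − 2·SR·RT·cos R = 96.07, so TS ≈ 9.8015.
Area = ½·SR·RT·sin R ≈ 18.83.
Circumradius = TS/(2 sin R) ≈ 4.9489.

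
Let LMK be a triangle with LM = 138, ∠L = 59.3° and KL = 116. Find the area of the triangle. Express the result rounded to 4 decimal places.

area ≈ 6882.2576

Area = ½·KL·LM·sin L ≈ 6882.3.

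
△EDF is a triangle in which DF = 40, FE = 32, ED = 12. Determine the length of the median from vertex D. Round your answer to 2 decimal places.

24.82

Median from D: ½√(2·ED² + 2·DF² − FE²) ≈ 24.819.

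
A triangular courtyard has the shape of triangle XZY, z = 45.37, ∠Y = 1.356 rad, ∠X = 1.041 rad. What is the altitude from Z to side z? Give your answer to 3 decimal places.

The third angle is ∠Z = π − ∠Y − ∠X = 0.745 rad.
Law of sines: x = z·sin X/sin Z ≈ 57.772.
Law of sines: y = z·sin Y/sin Z ≈ 65.411.
Area = ½·z·x·sin Y ≈ 1280.4.
The altitude from Z has length 2·area/z ≈ 56.444.

56.444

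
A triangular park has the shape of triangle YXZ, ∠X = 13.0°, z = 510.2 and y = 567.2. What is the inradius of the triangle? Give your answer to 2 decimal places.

r ≈ 53.72

By the law of cosines, x² = z² + y² − 2·z·y·cos X = 18083, so x ≈ 134.47.
Area = ½·z·y·sin X ≈ 32549.
Semiperimeter s = (567.2+134.47+510.2)/2 = 605.94.
Inradius = area/s = 32549/605.94 ≈ 53.717.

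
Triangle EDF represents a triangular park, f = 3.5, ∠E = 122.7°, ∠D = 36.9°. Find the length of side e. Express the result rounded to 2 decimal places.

The third angle is ∠F = 180° − ∠E − ∠D = 20.40°.
Law of sines: e = f·sin E/sin F ≈ 8.4496.

8.45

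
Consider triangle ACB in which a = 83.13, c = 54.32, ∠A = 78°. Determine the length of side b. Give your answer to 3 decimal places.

Law of sines: sin C = c·sin A/a ≈ 0.63916.
Since a ≥ c, only the acute value applies: ∠C ≈ 39.73°.
Then ∠B = 180° − ∠A − ∠C ≈ 62.27°.
Law of sines gives b = a·sin B/sin A ≈ 75.227.

75.227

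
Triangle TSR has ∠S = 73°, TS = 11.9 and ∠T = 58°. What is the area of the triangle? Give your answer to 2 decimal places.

area ≈ 76.09

The third angle is ∠R = 180° − ∠T − ∠S = 49.00°.
Law of sines: SR = TS·sin T/sin R ≈ 13.372.
Law of sines: RT = TS·sin S/sin R ≈ 15.079.
Area = ½·TS·SR·sin S ≈ 76.085.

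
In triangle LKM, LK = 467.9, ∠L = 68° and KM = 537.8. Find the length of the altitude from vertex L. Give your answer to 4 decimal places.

397.7842

Law of sines: sin M = LK·sin L/KM ≈ 0.80667.
Since KM ≥ LK, only the acute value applies: ∠M ≈ 53.77°.
Then ∠K = 180° − ∠L − ∠M ≈ 58.23°.
Law of sines gives ML = KM·sin K/sin L ≈ 493.12.
Area = ½·KM·LK·sin K ≈ 1.0696e+05.
The altitude from L has length 2·area/KM ≈ 397.78.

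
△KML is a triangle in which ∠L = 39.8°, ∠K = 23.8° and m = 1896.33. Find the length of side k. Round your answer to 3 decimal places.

The third angle is ∠M = 180° − ∠L − ∠K = 116.40°.
Law of sines: k = m·sin K/sin M ≈ 854.35.

854.354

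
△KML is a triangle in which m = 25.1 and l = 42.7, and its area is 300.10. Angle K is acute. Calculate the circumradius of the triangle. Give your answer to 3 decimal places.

23.238

From area = ½·m·l·sin K, we get sin K = 2·area/(m·l) ≈ 0.56001.
Taking the acute solution, ∠K ≈ 34.06°.
Law of cosines then gives k ≈ 26.027.
Circumradius = k/(2 sin K) ≈ 23.238.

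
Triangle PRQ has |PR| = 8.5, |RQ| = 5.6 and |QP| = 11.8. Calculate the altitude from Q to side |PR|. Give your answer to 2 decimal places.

Semiperimeter s = (5.6 + 11.8 + 8.5)/2 = 12.95.
Heron's formula: area = √(12.95·7.35·1.15·4.45) ≈ 22.07.
The altitude from Q has length 2·area/|PR| ≈ 5.193.

h_Q ≈ 5.19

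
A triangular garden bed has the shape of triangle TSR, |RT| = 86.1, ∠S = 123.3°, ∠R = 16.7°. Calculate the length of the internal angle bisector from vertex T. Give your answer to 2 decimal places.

The third angle is ∠T = 180° − ∠S − ∠R = 40.00°.
Law of sines: |SR| = |RT|·sin T/sin S ≈ 66.216.
Law of sines: |TS| = |RT|·sin R/sin S ≈ 29.602.
The bisector from T has length 2·|RT|·|TS|·cos(∠T/2)/(|RT|+|TS|) ≈ 41.4.

t_T ≈ 41.40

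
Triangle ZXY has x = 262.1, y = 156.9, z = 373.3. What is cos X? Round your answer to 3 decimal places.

0.813

By the law of cosines, cos X = (y² + z² − x²) / (2·y·z) ≈ 0.81332, so ∠X ≈ 35.58°.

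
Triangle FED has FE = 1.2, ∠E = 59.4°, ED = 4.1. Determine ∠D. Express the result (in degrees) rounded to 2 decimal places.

By the law of cosines, DF² = FE² + ED² − 2·FE·ED·cos E = 13.241, so DF ≈ 3.6388.
Law of cosines again: cos D = (ED² + DF² − FE²)/(2·ED·DF) ≈ 0.95887, so ∠D ≈ 16.49°.

16.49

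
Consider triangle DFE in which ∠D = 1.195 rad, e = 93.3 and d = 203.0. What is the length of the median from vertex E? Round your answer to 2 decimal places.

m_E ≈ 205.27

Law of sines: sin E = e·sin D/d ≈ 0.42753.
Since d ≥ e, only the acute value applies: ∠E ≈ 0.442 rad.
Then ∠F = π − ∠D − ∠E ≈ 1.505 rad.
Law of sines gives f = d·sin F/sin D ≈ 217.75.
Median from E: ½√(2·d² + 2·f² − e²) ≈ 205.27.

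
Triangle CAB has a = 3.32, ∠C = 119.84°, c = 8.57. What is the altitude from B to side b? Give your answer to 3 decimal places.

Law of sines: sin A = a·sin C/c ≈ 0.33604.
Since c ≥ a, only the acute value applies: ∠A ≈ 19.64°.
Then ∠B = 180° − ∠C − ∠A ≈ 40.52°.
Law of sines gives b = c·sin B/sin C ≈ 6.4197.
Area = ½·c·a·sin B ≈ 9.2438.
The altitude from B has length 2·area/b ≈ 2.8798.

h_B ≈ 2.880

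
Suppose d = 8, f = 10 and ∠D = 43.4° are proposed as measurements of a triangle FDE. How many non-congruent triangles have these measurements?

f·sin D = 10·sin(43.4°) ≈ 6.871.
Since f sin D < d < f (6.871 < 8 < 10), two triangles exist.

2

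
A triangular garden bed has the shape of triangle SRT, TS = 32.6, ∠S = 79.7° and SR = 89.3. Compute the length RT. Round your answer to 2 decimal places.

By the law of cosines, RT² = TS² + SR² − 2·TS·SR·cos S = 7996.2, so RT ≈ 89.421.

89.42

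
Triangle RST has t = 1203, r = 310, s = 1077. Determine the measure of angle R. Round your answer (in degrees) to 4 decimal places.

By the law of cosines, cos R = (s² + t² − r²) / (2·s·t) ≈ 0.96904, so ∠R ≈ 14.29°.

∠R ≈ 14.2942°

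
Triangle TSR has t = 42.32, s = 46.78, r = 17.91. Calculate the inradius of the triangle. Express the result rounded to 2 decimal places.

7.07

Semiperimeter p = (42.32 + 46.78 + 17.91)/2 = 53.505.
Heron's formula: area = √(53.505·11.185·6.725·35.595) ≈ 378.49.
Inradius = area/p = 378.49/53.505 ≈ 7.0739.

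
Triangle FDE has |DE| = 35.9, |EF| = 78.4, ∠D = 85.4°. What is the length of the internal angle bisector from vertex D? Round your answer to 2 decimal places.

Law of sines: sin F = |DE|·sin D/|EF| ≈ 0.45643.
Since |EF| ≥ |DE|, only the acute value applies: ∠F ≈ 27.16°.
Then ∠E = 180° − ∠D − ∠F ≈ 67.44°.
Law of sines gives |FD| = |EF|·sin E/sin D ≈ 72.636.
The bisector from D has length 2·|FD|·|DE|·cos(∠D/2)/(|FD|+|DE|) ≈ 35.313.

t_D ≈ 35.31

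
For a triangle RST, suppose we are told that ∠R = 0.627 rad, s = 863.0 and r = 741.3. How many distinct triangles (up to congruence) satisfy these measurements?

s·sin R = 863.0·sin(0.627 rad) ≈ 506.3.
Since s sin R < r < s (506.3 < 741.3 < 863.0), two triangles exist.

2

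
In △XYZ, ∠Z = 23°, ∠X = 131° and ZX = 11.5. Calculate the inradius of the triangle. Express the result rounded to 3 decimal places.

r ≈ 2.141

The third angle is ∠Y = 180° − ∠Z − ∠X = 26.00°.
Law of sines: YZ = ZX·sin X/sin Y ≈ 19.799.
Law of sines: XY = ZX·sin Z/sin Y ≈ 10.25.
Area = ½·ZX·YZ·sin Z ≈ 44.482.
Semiperimeter s = (19.799+11.5+10.25)/2 = 20.774.
Inradius = area/s = 44.482/20.774 ≈ 2.1412.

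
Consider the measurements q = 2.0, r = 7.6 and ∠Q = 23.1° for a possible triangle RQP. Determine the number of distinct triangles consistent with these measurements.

0

r·sin Q = 7.6·sin(23.1°) ≈ 2.982.
Since q = 2.0 < 2.982 = r sin Q, no triangle exists.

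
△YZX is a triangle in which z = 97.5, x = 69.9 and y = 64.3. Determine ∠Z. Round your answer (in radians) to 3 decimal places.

By the law of cosines, cos Z = (x² + y² − z²) / (2·x·y) ≈ -0.05404, so ∠Z ≈ 1.625 rad.

∠Z ≈ 1.625 rad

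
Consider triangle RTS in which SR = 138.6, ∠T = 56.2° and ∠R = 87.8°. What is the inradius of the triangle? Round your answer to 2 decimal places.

The third angle is ∠S = 180° − ∠R − ∠T = 36.00°.
Law of sines: TS = SR·sin R/sin T ≈ 166.67.
Law of sines: RT = SR·sin S/sin T ≈ 98.037.
Area = ½·SR·TS·sin S ≈ 6788.9.
Semiperimeter s = (166.67+138.6+98.037)/2 = 201.65.
Inradius = area/s = 6788.9/201.65 ≈ 33.667.

33.67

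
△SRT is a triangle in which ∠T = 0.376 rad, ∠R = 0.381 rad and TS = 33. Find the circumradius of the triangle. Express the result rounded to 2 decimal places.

The third angle is ∠S = π − ∠R − ∠T = 2.385 rad.
Law of sines: RT = TS·sin S/sin R ≈ 60.946.
Law of sines: SR = TS·sin T/sin R ≈ 32.588.
Circumradius = TS/(2 sin R) ≈ 44.373.

44.37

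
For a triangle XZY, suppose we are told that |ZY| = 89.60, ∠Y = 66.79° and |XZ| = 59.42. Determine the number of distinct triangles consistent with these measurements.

|ZY|·sin Y = 89.60·sin(66.79°) ≈ 82.35.
Since |XZ| = 59.42 < 82.35 = |ZY| sin Y, no triangle exists.

0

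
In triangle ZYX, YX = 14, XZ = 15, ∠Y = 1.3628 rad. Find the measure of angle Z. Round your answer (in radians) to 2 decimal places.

Law of sines: sin Z = YX·sin Y/XZ ≈ 0.91322.
Since XZ ≥ YX, only the acute value applies: ∠Z ≈ 1.1511 rad.
Then ∠X = π − ∠Y − ∠Z ≈ 0.6277 rad.

1.15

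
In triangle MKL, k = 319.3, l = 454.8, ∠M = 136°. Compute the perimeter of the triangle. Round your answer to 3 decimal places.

perimeter ≈ 1493.626

By the law of cosines, m² = k² + l² − 2·k·l·cos M = 5.1772e+05, so m ≈ 719.53.
Semiperimeter s = (719.53+319.3+454.8)/2 = 746.81.
Perimeter = 719.53 + 319.3 + 454.8 = 1493.6.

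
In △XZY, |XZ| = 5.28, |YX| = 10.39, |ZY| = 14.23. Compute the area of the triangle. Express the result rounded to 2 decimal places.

Semiperimeter s = (14.23 + 10.39 + 5.28)/2 = 14.95.
Heron's formula: area = √(14.95·0.72·4.56·9.67) ≈ 21.786.

area ≈ 21.79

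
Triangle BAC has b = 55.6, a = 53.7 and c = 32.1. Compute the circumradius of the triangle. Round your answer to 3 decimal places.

28.627

By the law of cosines, cos B = (a² + c² − b²) / (2·a·c) ≈ 0.23865, so ∠B ≈ 76.19°.
Circumradius = b/(2 sin B) ≈ 28.627.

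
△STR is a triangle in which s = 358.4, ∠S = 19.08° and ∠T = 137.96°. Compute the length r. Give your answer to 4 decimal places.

The third angle is ∠R = 180° − ∠S − ∠T = 22.96°.
Law of sines: r = s·sin R/sin S ≈ 427.69.

427.6929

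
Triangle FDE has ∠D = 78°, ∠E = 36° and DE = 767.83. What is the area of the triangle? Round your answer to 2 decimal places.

185521.00

The third angle is ∠F = 180° − ∠D − ∠E = 66.00°.
Law of sines: EF = DE·sin D/sin F ≈ 822.13.
Law of sines: FD = DE·sin E/sin F ≈ 494.03.
Area = ½·DE·EF·sin E ≈ 1.8552e+05.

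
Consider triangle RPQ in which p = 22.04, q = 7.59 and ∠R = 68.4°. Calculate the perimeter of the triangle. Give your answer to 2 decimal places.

By the law of cosines, r² = p² + q² − 2·p·q·cos R = 420.21, so r ≈ 20.499.
Semiperimeter s = (20.499+22.04+7.59)/2 = 25.064.
Perimeter = 20.499 + 22.04 + 7.59 = 50.129.

50.13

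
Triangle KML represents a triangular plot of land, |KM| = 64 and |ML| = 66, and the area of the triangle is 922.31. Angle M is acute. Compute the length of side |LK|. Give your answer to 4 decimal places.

From area = ½·|KM|·|ML|·sin M, we get sin M = 2·area/(|KM|·|ML|) ≈ 0.43670.
Taking the acute solution, ∠M ≈ 25.89°.
Law of cosines then gives |LK| ≈ 29.191.

29.1911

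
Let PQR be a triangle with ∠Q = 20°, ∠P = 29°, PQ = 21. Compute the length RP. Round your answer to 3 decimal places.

The third angle is ∠R = 180° − ∠P − ∠Q = 131.00°.
Law of sines: RP = PQ·sin Q/sin R ≈ 9.5168.

9.517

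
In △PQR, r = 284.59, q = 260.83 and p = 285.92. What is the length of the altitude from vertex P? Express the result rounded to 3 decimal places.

h_P ≈ 231.432

Semiperimeter s = (285.92 + 260.83 + 284.59)/2 = 415.67.
Heron's formula: area = √(415.67·129.75·154.84·131.08) ≈ 33086.
The altitude from P has length 2·area/p ≈ 231.43.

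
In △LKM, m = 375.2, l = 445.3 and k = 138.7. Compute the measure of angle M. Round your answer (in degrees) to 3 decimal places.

51.584

By the law of cosines, cos M = (l² + k² − m²) / (2·l·k) ≈ 0.62136, so ∠M ≈ 51.58°.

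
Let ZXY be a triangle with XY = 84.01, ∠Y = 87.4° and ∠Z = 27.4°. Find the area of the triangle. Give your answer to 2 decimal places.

The third angle is ∠X = 180° − ∠Y − ∠Z = 65.20°.
Law of sines: YZ = XY·sin X/sin Z ≈ 165.72.
Law of sines: ZX = XY·sin Y/sin Z ≈ 182.36.
Area = ½·XY·YZ·sin Y ≈ 6953.7.

area ≈ 6953.73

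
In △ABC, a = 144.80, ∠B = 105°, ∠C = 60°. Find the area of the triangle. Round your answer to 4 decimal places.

The third angle is ∠A = 180° − ∠B − ∠C = 15.00°.
Law of sines: b = a·sin B/sin A ≈ 540.4.
Law of sines: c = a·sin C/sin A ≈ 484.51.
Area = ½·a·b·sin C ≈ 33883.

area ≈ 33883.2693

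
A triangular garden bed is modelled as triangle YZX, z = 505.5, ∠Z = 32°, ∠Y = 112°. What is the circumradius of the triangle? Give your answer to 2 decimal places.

The third angle is ∠X = 180° − ∠Y − ∠Z = 36.00°.
Law of sines: y = z·sin Y/sin Z ≈ 884.46.
Law of sines: x = z·sin X/sin Z ≈ 560.7.
Circumradius = z/(2 sin Z) ≈ 476.96.

R ≈ 476.96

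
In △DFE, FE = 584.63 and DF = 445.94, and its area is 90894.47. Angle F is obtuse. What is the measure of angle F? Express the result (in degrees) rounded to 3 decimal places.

135.790

From area = ½·DF·FE·sin F, we get sin F = 2·area/(DF·FE) ≈ 0.69728.
Taking the obtuse solution, ∠F ≈ 135.79°.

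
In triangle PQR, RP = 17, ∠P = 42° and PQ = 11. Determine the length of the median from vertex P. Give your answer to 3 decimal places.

m_P ≈ 13.114

By the law of cosines, QR² = RP² + PQ² − 2·RP·PQ·cos P = 132.06, so QR ≈ 11.492.
Median from P: ½√(2·RP² + 2·PQ² − QR²) ≈ 13.114.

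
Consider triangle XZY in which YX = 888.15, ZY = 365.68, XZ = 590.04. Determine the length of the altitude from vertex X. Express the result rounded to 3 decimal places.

414.742

Semiperimeter s = (365.68 + 888.15 + 590.04)/2 = 921.93.
Heron's formula: area = √(921.93·556.25·33.785·331.89) ≈ 75831.
The altitude from X has length 2·area/ZY ≈ 414.74.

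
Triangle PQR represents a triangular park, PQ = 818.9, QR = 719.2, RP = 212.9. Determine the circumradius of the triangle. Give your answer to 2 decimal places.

437.58

By the law of cosines, cos P = (RP² + PQ² − QR²) / (2·RP·PQ) ≈ 0.56978, so ∠P ≈ 55.27°.
Circumradius = QR/(2 sin P) ≈ 437.58.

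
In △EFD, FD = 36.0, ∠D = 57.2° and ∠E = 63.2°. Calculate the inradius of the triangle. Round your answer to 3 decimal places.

10.055

The third angle is ∠F = 180° − ∠D − ∠E = 59.60°.
Law of sines: DE = FD·sin F/sin E ≈ 34.787.
Law of sines: EF = FD·sin D/sin E ≈ 33.902.
Area = ½·FD·DE·sin D ≈ 526.34.
Semiperimeter s = (36+34.787+33.902)/2 = 52.345.
Inradius = area/s = 526.34/52.345 ≈ 10.055.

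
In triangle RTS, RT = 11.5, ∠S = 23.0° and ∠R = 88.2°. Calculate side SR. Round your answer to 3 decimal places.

The third angle is ∠T = 180° − ∠S − ∠R = 68.80°.
Law of sines: SR = RT·sin T/sin S ≈ 27.44.

27.440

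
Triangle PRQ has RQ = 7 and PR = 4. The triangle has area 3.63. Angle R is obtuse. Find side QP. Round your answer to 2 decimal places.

10.91

From area = ½·PR·RQ·sin R, we get sin R = 2·area/(PR·RQ) ≈ 0.25929.
Taking the obtuse solution, ∠R ≈ 164.97°.
Law of cosines then gives QP ≈ 10.913.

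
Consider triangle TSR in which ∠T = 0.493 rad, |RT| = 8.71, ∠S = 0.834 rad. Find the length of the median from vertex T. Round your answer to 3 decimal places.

m_T ≈ 9.763

The third angle is ∠R = π − ∠T − ∠S = 1.815 rad.
Law of sines: |SR| = |RT|·sin T/sin S ≈ 5.5658.
Law of sines: |TS| = |RT|·sin R/sin S ≈ 11.413.
Median from T: ½√(2·|RT|² + 2·|TS|² − |SR|²) ≈ 9.7627.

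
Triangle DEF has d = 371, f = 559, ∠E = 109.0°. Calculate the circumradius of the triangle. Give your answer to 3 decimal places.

R ≈ 404.518

By the law of cosines, e² = f² + d² − 2·f·d·cos E = 5.8516e+05, so e ≈ 764.96.
Area = ½·f·d·sin E ≈ 98045.
Circumradius = e/(2 sin E) ≈ 404.52.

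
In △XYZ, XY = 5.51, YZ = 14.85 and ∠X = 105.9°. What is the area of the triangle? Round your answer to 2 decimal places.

Law of sines: sin Z = XY·sin X/YZ ≈ 0.35685.
Since YZ ≥ XY, only the acute value applies: ∠Z ≈ 20.91°.
Then ∠Y = 180° − ∠X − ∠Z ≈ 53.19°.
Law of sines gives ZX = YZ·sin Y/sin X ≈ 12.363.
Area = ½·YZ·XY·sin Y ≈ 32.756.

area ≈ 32.76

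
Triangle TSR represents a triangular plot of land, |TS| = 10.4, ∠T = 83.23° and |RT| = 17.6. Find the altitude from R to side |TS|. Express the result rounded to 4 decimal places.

h_R ≈ 17.4773

By the law of cosines, |SR|² = |RT|² + |TS|² − 2·|RT|·|TS|·cos T = 374.77, so |SR| ≈ 19.359.
Area = ½·|RT|·|TS|·sin T ≈ 90.882.
The altitude from R has length 2·area/|TS| ≈ 17.477.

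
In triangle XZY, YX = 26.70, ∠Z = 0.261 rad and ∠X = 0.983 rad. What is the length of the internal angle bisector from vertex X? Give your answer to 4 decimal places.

The third angle is ∠Y = π − ∠X − ∠Z = 1.898 rad.
Law of sines: ZY = YX·sin X/sin Z ≈ 86.104.
Law of sines: XZ = YX·sin Y/sin Z ≈ 97.994.
The bisector from X has length 2·YX·XZ·cos(∠X/2)/(YX+XZ) ≈ 36.998.

36.9981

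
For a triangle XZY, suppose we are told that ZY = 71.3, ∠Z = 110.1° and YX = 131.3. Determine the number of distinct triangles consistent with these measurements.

1

ZY·sin Z = 71.3·sin(110.1°) ≈ 66.96.
Since ∠Z is not acute, a triangle exists only if YX > ZY; here YX > ZY, so there is exactly one triangle.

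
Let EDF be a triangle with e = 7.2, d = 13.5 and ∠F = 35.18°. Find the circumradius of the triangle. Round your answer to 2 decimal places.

7.53

By the law of cosines, f² = e² + d² − 2·e·d·cos F = 75.198, so f ≈ 8.6717.
Area = ½·e·d·sin F ≈ 28.001.
Circumradius = f/(2 sin F) ≈ 7.5256.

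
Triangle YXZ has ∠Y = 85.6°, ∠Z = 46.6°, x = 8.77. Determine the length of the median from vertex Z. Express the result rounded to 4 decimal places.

The third angle is ∠X = 180° − ∠Z − ∠Y = 47.80°.
Law of sines: y = x·sin Y/sin X ≈ 11.804.
Law of sines: z = x·sin Z/sin X ≈ 8.6015.
Median from Z: ½√(2·y² + 2·x² − z²) ≈ 9.4669.

9.4669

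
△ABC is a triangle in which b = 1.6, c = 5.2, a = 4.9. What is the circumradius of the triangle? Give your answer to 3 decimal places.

By the law of cosines, cos A = (b² + c² − a²) / (2·b·c) ≈ 0.33594, so ∠A ≈ 70.37°.
Circumradius = a/(2 sin A) ≈ 2.6012.

R ≈ 2.601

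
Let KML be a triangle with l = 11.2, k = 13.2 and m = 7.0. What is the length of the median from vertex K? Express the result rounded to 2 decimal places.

6.61

Median from K: ½√(2·m² + 2·l² − k²) ≈ 6.6076.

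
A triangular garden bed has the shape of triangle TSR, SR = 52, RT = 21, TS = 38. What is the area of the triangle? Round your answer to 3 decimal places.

area ≈ 342.459

Semiperimeter s = (52 + 21 + 38)/2 = 55.5.
Heron's formula: area = √(55.5·3.5·34.5·17.5) ≈ 342.46.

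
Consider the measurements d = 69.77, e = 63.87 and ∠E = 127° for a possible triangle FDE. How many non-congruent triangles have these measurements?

d·sin E = 69.77·sin(127°) ≈ 55.72.
Since ∠E is not acute, a triangle exists only if e > d; here e ≤ d, so there is no triangle.

0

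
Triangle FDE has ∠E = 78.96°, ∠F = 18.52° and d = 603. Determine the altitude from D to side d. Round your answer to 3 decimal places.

The third angle is ∠D = 180° − ∠E − ∠F = 82.52°.
Law of sines: f = d·sin F/sin D ≈ 193.18.
Law of sines: e = d·sin E/sin D ≈ 596.92.
Area = ½·d·f·sin E ≈ 57165.
The altitude from D has length 2·area/d ≈ 189.6.

h_D ≈ 189.603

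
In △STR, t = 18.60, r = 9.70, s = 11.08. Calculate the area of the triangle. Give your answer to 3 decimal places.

Semiperimeter p = (11.08 + 18.6 + 9.7)/2 = 19.69.
Heron's formula: area = √(19.69·8.61·1.09·9.99) ≈ 42.966.

42.966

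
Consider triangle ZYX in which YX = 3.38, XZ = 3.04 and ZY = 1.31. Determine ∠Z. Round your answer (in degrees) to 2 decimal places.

∠Z ≈ 93.36°

By the law of cosines, cos Z = (XZ² + ZY² − YX²) / (2·XZ·ZY) ≈ -0.05860, so ∠Z ≈ 93.36°.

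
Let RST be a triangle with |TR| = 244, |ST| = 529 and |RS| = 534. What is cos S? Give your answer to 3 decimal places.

By the law of cosines, cos S = (|RS|² + |ST|² − |TR|²) / (2·|RS|·|ST|) ≈ 0.89467, so ∠S ≈ 26.53°.

cos S ≈ 0.895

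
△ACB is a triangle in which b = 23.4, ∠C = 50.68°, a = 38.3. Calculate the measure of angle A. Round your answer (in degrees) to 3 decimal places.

91.680

By the law of cosines, c² = b² + a² − 2·b·a·cos C = 878.67, so c ≈ 29.642.
Law of cosines again: cos A = (c² + b² − a²)/(2·c·b) ≈ -0.02931, so ∠A ≈ 91.68°.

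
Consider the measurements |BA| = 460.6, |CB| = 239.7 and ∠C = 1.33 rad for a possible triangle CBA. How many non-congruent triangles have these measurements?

1

|CB|·sin C = 239.7·sin(1.33 rad) ≈ 232.8.
Since |BA| ≥ |CB|, exactly one triangle exists.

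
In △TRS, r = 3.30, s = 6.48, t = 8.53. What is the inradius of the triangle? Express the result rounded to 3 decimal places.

1.034

Semiperimeter p = (8.53 + 3.3 + 6.48)/2 = 9.155.
Heron's formula: area = √(9.155·0.625·5.855·2.675) ≈ 9.4666.
Inradius = area/p = 9.4666/9.155 ≈ 1.034.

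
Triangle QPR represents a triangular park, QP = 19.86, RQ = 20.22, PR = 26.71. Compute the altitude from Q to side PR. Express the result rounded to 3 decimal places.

Semiperimeter s = (26.71 + 20.22 + 19.86)/2 = 33.395.
Heron's formula: area = √(33.395·6.685·13.175·13.535) ≈ 199.52.
The altitude from Q has length 2·area/PR ≈ 14.94.

14.940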